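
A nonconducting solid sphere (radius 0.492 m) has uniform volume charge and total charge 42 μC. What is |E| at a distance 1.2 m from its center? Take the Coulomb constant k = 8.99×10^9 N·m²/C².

E = 2.62e5 N/C

Use a concentric Gaussian sphere at r = 1.2 m (r > R, so the entire charge is enclosed).
Q_enc = 42 μC = 4.20×10^-5 C.
Applying ∮E·dA = Q_enc/ε₀ with Φ = E(4πr²):
E = k|Q_enc|/r² = (8.99×10^9)(4.20×10^-5)/(1.2)² = 2.62×10^5 N/C.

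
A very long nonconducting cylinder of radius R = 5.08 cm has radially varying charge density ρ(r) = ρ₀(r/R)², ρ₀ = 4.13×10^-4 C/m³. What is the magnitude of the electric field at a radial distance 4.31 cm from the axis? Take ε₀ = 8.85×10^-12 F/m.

E = 3.62×10^5 N/C

Take a coaxial cylindrical Gaussian surface of radius r = 4.31 cm and length L (r < R).
Integrating ρ over the cross-section to radius r: λ_enc = (2πρ₀/R²) ∫₀^r r'^3 dr' = 2πρ₀ r^4/(4·R²) = 8.675×10^-7 C/m.
Gauss's law: E·2πrL = λ_enc L/ε₀.
E = |λ_enc|/(2πε₀r) = (8.675×10^-7)/(2π·8.85×10^-12·0.0431) = 3.62×10^5 N/C.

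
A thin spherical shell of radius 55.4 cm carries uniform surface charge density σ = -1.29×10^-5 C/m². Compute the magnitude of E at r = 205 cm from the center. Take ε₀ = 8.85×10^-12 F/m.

Use a concentric Gaussian sphere at r = 205 cm (r > 55.4 cm).
The entire shell is enclosed: Q_enc = σ·4πR² = (-1.29e-5)·4π·(0.554)² = -4.975e-5 C.
Gauss's law: E·4πr² = Q_enc/ε₀.
E = |Q_enc|/(4πε₀r²) = (4.975×10^-5)/(4π·8.85×10^-12·(2.05)²) = 1.06×10^5 N/C.

E = 1.06×10^5 N/C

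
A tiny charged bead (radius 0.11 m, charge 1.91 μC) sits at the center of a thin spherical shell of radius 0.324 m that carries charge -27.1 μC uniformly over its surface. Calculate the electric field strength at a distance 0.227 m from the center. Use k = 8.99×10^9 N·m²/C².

E = 3.33×10^5 N/C

Take a concentric spherical Gaussian surface of radius r = 0.227 m (between the bodies, 0.11 m < r < 0.324 m).
Only the inner charge is enclosed; the outer shell contributes nothing inside itself. Q_enc = 1.91 μC = 1.91×10^-6 C.
By Gauss's law, ∮E·dA = E·4πr² = Q_enc/ε₀.
E = k|Q_enc|/r² = (8.99×10^9)(1.91e-6)/(0.227)² = 3.33e5 N/C.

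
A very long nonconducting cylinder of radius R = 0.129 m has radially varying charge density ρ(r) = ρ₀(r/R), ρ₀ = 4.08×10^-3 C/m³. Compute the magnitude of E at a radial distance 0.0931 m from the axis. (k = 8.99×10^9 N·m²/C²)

Choose a coaxial cylinder of radius r = 0.0931 m (arbitrary length L) as the Gaussian surface (r < R).
Integrating ρ over the cross-section to radius r: λ_enc = (2πρ₀/R) ∫₀^r r'^2 dr' = 2πρ₀ r^3/(3·R) = 5.345×10^-5 C/m.
Applying ∮E·dA = Q_enc/ε₀ with the end caps contributing no flux:
E = 2k|λ_enc|/r = 2(8.99×10^9)(5.345e-5)/(0.0931) = 1.03×10^7 N/C.

1.03e7 V/m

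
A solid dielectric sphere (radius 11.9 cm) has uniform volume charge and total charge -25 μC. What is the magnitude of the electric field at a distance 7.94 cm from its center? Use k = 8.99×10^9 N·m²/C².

|E| = 1.06×10^7 V/m

Use a concentric Gaussian sphere at r = 7.94 cm (r < R).
For a uniform sphere the enclosed fraction is (r/R)³, so Q_enc = (-25 μC)(0.0794/0.119)³ = -7.426×10^-6 C.
By Gauss's law, ∮E·dA = E·4πr² = Q_enc/ε₀.
E = k|Q_enc|/r² = (8.99×10^9)(7.426×10^-6)/(0.0794)² = 1.06×10^7 N/C.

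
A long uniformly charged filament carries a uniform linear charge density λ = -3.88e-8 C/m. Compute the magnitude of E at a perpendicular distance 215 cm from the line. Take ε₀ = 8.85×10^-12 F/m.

|E| ≈ 325 N/C

By cylindrical symmetry E is radial; use a coaxial Gaussian cylinder of radius 215 cm and length L.
Q_enc = λL, so λ_enc = -3.88×10^-8 C/m.
Since E is radial and uniform over the curved surface, Φ = E·2πrL = Q_enc/ε₀ = λ_enc L/ε₀.
E = |λ_enc|/(2πε₀r) = (3.88e-8)/(2π·8.85×10^-12·2.15) = 325 N/C.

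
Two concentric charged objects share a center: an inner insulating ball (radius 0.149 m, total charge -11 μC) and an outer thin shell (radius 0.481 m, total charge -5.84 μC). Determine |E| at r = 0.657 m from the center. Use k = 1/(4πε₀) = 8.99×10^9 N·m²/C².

Symmetry ⇒ E = E(r) r̂. Gaussian sphere of radius r = 0.657 m (r > 0.481 m, enclosing both).
Q_enc = (-11 μC) + (-5.84 μC) = -1.684×10^-5 C.
By Gauss's law, ∮E·dA = E·4πr² = Q_enc/ε₀.
E = k|Q_enc|/r² = (8.99×10^9)(1.684×10^-5)/(0.657)² = 3.51×10^5 N/C.

3.51e5 N/C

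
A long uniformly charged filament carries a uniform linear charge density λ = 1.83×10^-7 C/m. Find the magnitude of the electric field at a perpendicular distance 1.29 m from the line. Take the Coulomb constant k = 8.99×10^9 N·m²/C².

E = 2.55e3 N/C

Coaxial Gaussian cylinder, radius r = 1.29 m, length L.
Q_enc = λL, so λ_enc = 1.83×10^-7 C/m.
By Gauss's law (flux through the curved wall only), E·2πrL = λ_enc L/ε₀.
E = 2k|λ_enc|/r = 2(8.99×10^9)(1.83×10^-7)/(1.29) = 2.55e3 N/C.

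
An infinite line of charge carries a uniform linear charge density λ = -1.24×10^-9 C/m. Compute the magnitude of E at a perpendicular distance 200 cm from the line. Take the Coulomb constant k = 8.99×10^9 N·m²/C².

Take a coaxial cylindrical Gaussian surface of radius r = 200 cm and length L.
Q_enc = λL, so λ_enc = -1.24e-9 C/m.
By Gauss's law (flux through the curved wall only), E·2πrL = λ_enc L/ε₀.
E = 2k|λ_enc|/r = 2(8.99×10^9)(1.24e-9)/(2) = 11.1 N/C.

|E| = 11.1 V/m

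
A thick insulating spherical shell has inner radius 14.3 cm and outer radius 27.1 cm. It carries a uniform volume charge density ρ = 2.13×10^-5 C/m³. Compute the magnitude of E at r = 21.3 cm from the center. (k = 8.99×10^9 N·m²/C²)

Symmetry ⇒ E = E(r) r̂. Gaussian sphere of radius r = 21.3 cm (within the shell material, 14.3 cm < r < 27.1 cm).
Only the shell between 14.3 cm and r is enclosed: Q_enc = ρ·(4π/3)(r³ − a³) = (2.13×10^-5)·(4π/3)·((0.213)³ − (0.143)³) = 6.013e-7 C.
By Gauss's law, ∮E·dA = E·4πr² = Q_enc/ε₀.
E = k|Q_enc|/r² = (8.99×10^9)(6.013×10^-7)/(0.213)² = 1.19e5 N/C.

1.19e5 N/C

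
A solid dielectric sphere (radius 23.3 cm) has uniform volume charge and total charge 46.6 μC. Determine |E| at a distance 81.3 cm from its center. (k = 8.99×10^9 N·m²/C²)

E ≈ 6.34×10^5 V/m

By spherical symmetry E is radial; choose a Gaussian sphere of radius r = 81.3 cm (r > R, so the entire charge is enclosed).
Q_enc = 46.6 μC = 4.66e-5 C.
Gauss's law: E·4πr² = Q_enc/ε₀.
E = k|Q_enc|/r² = (8.99×10^9)(4.66e-5)/(0.813)² = 6.34×10^5 N/C.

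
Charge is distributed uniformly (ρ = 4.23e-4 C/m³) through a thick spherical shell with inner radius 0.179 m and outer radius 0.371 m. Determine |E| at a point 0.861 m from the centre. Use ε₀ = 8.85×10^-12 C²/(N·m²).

Use a concentric Gaussian sphere at r = 0.861 m (r > 0.371 m, enclosing the whole shell).
Q_enc = ρ·(4π/3)(b³ − a³) = (4.23×10^-4)·(4π/3)·((0.371)³ − (0.179)³) = 8.032×10^-5 C.
Gauss's law: E·4πr² = Q_enc/ε₀.
E = |Q_enc|/(4πε₀r²) = (8.032×10^-5)/(4π·8.85×10^-12·(0.861)²) = 9.74e5 N/C.

E ≈ 9.74×10^5 N/C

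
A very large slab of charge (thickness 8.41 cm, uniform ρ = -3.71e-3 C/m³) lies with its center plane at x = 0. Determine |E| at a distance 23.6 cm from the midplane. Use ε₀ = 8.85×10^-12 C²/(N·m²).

The point |x| = 23.6 cm lies outside the slab (half-thickness 0.04205 m). A symmetric pillbox spanning the full slab encloses Q_enc = ρ·d·A.
Flux = 2EA ⇒ E = |ρ|d/(2ε₀), independent of distance outside.
E = (3.71e-3)(0.0841)/(2·8.85×10^-12) = 1.76e7 N/C.

|E| ≈ 1.76×10^7 N/C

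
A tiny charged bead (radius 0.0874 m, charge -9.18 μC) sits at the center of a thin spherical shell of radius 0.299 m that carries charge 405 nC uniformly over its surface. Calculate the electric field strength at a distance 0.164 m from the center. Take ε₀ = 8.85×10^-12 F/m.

|E| ≈ 3.07e6 N/C

By spherical symmetry E is radial; choose a Gaussian sphere of radius r = 0.164 m (between the bodies, 0.0874 m < r < 0.299 m).
The shell at 0.299 m lies outside the Gaussian surface, so Q_enc = -9.18 μC = -9.18×10^-6 C.
Gauss's law: E·4πr² = Q_enc/ε₀.
E = |Q_enc|/(4πε₀r²) = (9.18e-6)/(4π·8.85×10^-12·(0.164)²) = 3.07×10^6 N/C.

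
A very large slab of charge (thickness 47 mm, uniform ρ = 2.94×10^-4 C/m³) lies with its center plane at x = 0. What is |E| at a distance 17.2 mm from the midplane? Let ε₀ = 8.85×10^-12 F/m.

E ≈ 5.71e5 V/m

By symmetry E is perpendicular to the slab. A Gaussian pillbox from −17.2 mm to +17.2 mm (face area A) lies entirely within the slab.
Q_enc = ρ·(2x)·A and flux = 2EA, so 2EA = 2ρxA/ε₀ ⇒ E = |ρ|x/ε₀.
E = (2.94×10^-4)(0.0172)/(8.85×10^-12) = 5.71×10^5 N/C.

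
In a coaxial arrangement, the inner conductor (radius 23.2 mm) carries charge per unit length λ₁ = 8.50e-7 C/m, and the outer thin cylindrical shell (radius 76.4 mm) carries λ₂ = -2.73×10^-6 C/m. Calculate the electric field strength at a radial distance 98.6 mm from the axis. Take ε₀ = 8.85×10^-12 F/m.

|E| = 3.43×10^5 N/C

Choose a coaxial cylinder of radius r = 98.6 mm (arbitrary length L) as the Gaussian surface (r > 76.4 mm, enclosing both).
λ_enc = λ₁ + λ₂ = (8.50×10^-7) + (-2.73e-6) = -1.88×10^-6 C/m.
Since E is radial and uniform over the curved surface, Φ = E·2πrL = Q_enc/ε₀ = λ_enc L/ε₀.
E = |λ_enc|/(2πε₀r) = (1.88×10^-6)/(2π·8.85×10^-12·0.0986) = 3.43e5 N/C.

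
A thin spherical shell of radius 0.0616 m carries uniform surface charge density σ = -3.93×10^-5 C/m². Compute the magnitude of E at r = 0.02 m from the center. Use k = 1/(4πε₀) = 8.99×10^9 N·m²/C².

Symmetry ⇒ E = E(r) r̂. Gaussian sphere of radius r = 0.02 m (inside the shell, r < 0.0616 m).
No charge lies within this surface, so Q_enc = 0 and Gauss's law gives E·4πr² = 0 ⇒ E = 0.

E = 0 (no enclosed charge)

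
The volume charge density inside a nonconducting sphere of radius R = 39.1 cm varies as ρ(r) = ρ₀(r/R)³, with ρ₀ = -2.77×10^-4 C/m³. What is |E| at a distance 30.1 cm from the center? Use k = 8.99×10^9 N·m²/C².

Use a concentric Gaussian sphere at r = 30.1 cm (r < R).
Q_enc = ∫₀^r ρ(r')·4πr'² dr' = (4πρ₀/R³) ∫₀^r r'^5 dr' = 4πρ₀ r^6/(6·R³) = -7.218e-6 C.
By Gauss's law, ∮E·dA = E·4πr² = Q_enc/ε₀.
E = k|Q_enc|/r² = (8.99×10^9)(7.218×10^-6)/(0.301)² = 7.16e5 N/C.

E ≈ 7.16×10^5 N/C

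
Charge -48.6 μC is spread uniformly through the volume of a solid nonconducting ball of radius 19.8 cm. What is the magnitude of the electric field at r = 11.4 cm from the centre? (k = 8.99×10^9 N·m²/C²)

|E| = 6.42×10^6 N/C

By spherical symmetry E is radial; choose a Gaussian sphere of radius r = 11.4 cm (r < R).
Only the charge within r is enclosed: Q_enc = Q·(r/R)³ = (-48.6 μC)·(11.4 cm/19.8 cm)³ = -9.276e-6 C.
Since E is radial and uniform over the Gaussian sphere, Φ = E·4πr² = Q_enc/ε₀.
E = k|Q_enc|/r² = (8.99×10^9)(9.276×10^-6)/(0.114)² = 6.42×10^6 N/C.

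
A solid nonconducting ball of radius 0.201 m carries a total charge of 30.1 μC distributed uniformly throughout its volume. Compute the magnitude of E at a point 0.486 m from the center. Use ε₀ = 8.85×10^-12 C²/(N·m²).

Take a concentric spherical Gaussian surface of radius r = 0.486 m (r > R, so the entire charge is enclosed).
Q_enc = 30.1 μC = 3.01×10^-5 C.
Gauss's law: E·4πr² = Q_enc/ε₀.
E = |Q_enc|/(4πε₀r²) = (3.01e-5)/(4π·8.85×10^-12·(0.486)²) = 1.15e6 N/C.

E ≈ 1.15e6 N/C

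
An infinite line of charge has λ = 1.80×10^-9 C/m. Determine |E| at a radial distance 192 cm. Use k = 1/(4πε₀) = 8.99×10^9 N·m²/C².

By cylindrical symmetry E is radial; use a coaxial Gaussian cylinder of radius 192 cm and length L.
Q_enc = λL, so λ_enc = 1.80×10^-9 C/m.
By Gauss's law (flux through the curved wall only), E·2πrL = λ_enc L/ε₀.
E = 2k|λ_enc|/r = 2(8.99×10^9)(1.80e-9)/(1.92) = 16.9 N/C.

E ≈ 16.9 N/C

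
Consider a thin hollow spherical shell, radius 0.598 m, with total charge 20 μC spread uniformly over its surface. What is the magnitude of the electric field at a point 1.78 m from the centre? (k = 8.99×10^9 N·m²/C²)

E = 5.67e4 N/C

Use a concentric Gaussian sphere at r = 1.78 m (r > 0.598 m).
The entire shell is enclosed: Q_enc = 2.00×10^-5 C.
By Gauss's law, ∮E·dA = E·4πr² = Q_enc/ε₀.
E = k|Q_enc|/r² = (8.99×10^9)(2.00×10^-5)/(1.78)² = 5.67e4 N/C.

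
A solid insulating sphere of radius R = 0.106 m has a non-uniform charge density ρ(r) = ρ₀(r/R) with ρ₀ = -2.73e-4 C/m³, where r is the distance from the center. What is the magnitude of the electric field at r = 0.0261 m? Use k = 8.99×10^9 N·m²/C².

Use a concentric Gaussian sphere at r = 0.0261 m (r < R).
Integrate the density: Q_enc = 4π ∫₀^r ρ₀(r'/R)^1 r'² dr' = 4πρ₀ r^4/(4·R) = -3.755×10^-9 C.
Applying ∮E·dA = Q_enc/ε₀ with Φ = E(4πr²):
E = k|Q_enc|/r² = (8.99×10^9)(3.755×10^-9)/(0.0261)² = 4.96e4 N/C.

|E| = 4.96×10^4 N/C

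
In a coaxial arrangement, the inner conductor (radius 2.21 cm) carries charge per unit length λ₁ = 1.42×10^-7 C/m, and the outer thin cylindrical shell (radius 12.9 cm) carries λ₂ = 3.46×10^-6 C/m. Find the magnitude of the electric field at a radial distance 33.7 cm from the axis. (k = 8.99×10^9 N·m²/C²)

|E| ≈ 1.92e5 N/C

Coaxial Gaussian cylinder, radius r = 33.7 cm, length L (r > 12.9 cm, enclosing both).
λ_enc = λ₁ + λ₂ = (1.42×10^-7) + (3.46e-6) = 3.602×10^-6 C/m.
Applying ∮E·dA = Q_enc/ε₀ with the end caps contributing no flux:
E = 2k|λ_enc|/r = 2(8.99×10^9)(3.602×10^-6)/(0.337) = 1.92e5 N/C.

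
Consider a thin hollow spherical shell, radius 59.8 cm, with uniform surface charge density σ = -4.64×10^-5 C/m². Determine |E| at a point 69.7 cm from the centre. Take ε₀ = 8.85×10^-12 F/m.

3.86e6 N/C

Use a concentric Gaussian sphere at r = 69.7 cm (r > 59.8 cm).
The entire shell is enclosed: Q_enc = σ·4πR² = (-4.64×10^-5)·4π·(0.598)² = -2.085×10^-4 C.
Since E is radial and uniform over the Gaussian sphere, Φ = E·4πr² = Q_enc/ε₀.
E = |Q_enc|/(4πε₀r²) = (2.085×10^-4)/(4π·8.85×10^-12·(0.697)²) = 3.86e6 N/C.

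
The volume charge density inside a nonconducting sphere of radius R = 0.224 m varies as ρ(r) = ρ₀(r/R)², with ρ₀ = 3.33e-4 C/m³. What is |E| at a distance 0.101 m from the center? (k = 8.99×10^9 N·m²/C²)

|E| = 1.54e5 N/C

Take a concentric spherical Gaussian surface of radius r = 0.101 m (r < R).
Q_enc = ∫₀^r ρ(r')·4πr'² dr' = (4πρ₀/R²) ∫₀^r r'^4 dr' = 4πρ₀ r^5/(5·R²) = 1.753×10^-7 C.
Since E is radial and uniform over the Gaussian sphere, Φ = E·4πr² = Q_enc/ε₀.
E = k|Q_enc|/r² = (8.99×10^9)(1.753×10^-7)/(0.101)² = 1.54×10^5 N/C.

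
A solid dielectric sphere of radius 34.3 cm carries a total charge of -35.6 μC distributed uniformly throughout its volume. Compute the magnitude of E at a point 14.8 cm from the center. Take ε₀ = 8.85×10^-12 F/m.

Use a concentric Gaussian sphere at r = 14.8 cm (r < R).
Only the charge within r is enclosed: Q_enc = Q·(r/R)³ = (-35.6 μC)·(14.8 cm/34.3 cm)³ = -2.86×10^-6 C.
Applying ∮E·dA = Q_enc/ε₀ with Φ = E(4πr²):
E = |Q_enc|/(4πε₀r²) = (2.86×10^-6)/(4π·8.85×10^-12·(0.148)²) = 1.17×10^6 N/C.

E = 1.17×10^6 N/C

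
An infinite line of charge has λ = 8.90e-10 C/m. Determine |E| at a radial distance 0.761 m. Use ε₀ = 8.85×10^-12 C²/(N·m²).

Coaxial Gaussian cylinder, radius r = 0.761 m, length L.
Q_enc = λL, so λ_enc = 8.90×10^-10 C/m.
Gauss's law: E·2πrL = λ_enc L/ε₀.
E = |λ_enc|/(2πε₀r) = (8.90×10^-10)/(2π·8.85×10^-12·0.761) = 21 N/C.

|E| = 21 V/m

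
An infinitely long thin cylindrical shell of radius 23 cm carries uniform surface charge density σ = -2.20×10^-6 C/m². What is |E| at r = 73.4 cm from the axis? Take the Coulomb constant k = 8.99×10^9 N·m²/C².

Choose a coaxial cylinder of radius r = 73.4 cm (arbitrary length L) as the Gaussian surface (r > 23 cm).
The whole shell is enclosed: λ_enc = σ·2πR = (-2.20×10^-6)·2π·(0.23) = -3.179e-6 C/m.
Since E is radial and uniform over the curved surface, Φ = E·2πrL = Q_enc/ε₀ = λ_enc L/ε₀.
E = 2k|λ_enc|/r = 2(8.99×10^9)(3.179×10^-6)/(0.734) = 7.79×10^4 N/C.

7.79e4 V/m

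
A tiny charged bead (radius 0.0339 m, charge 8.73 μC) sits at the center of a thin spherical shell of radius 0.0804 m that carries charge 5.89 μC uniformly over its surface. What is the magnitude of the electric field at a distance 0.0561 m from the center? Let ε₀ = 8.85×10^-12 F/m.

E ≈ 2.49×10^7 N/C

Take a concentric spherical Gaussian surface of radius r = 0.0561 m (between the bodies, 0.0339 m < r < 0.0804 m).
The shell at 0.0804 m lies outside the Gaussian surface, so Q_enc = 8.73 μC = 8.73e-6 C.
By Gauss's law, ∮E·dA = E·4πr² = Q_enc/ε₀.
E = |Q_enc|/(4πε₀r²) = (8.73×10^-6)/(4π·8.85×10^-12·(0.0561)²) = 2.49×10^7 N/C.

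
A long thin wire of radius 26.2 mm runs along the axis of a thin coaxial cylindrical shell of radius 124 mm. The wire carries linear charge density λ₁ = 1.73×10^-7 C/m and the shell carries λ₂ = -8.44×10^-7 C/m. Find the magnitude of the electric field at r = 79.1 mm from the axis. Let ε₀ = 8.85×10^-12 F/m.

Take a coaxial cylindrical Gaussian surface of radius r = 79.1 mm and length L (between the conductors, 26.2 mm < r < 124 mm).
The shell at 124 mm lies outside the Gaussian surface, so λ_enc = λ₁ = 1.73×10^-7 C/m.
Since E is radial and uniform over the curved surface, Φ = E·2πrL = Q_enc/ε₀ = λ_enc L/ε₀.
E = |λ_enc|/(2πε₀r) = (1.73×10^-7)/(2π·8.85×10^-12·0.0791) = 3.93e4 N/C.

|E| = 3.93×10^4 N/C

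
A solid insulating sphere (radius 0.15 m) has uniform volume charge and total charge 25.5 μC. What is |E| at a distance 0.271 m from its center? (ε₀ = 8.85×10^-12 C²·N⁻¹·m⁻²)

Use a concentric Gaussian sphere at r = 0.271 m (r > R, so the entire charge is enclosed).
Q_enc = 25.5 μC = 2.55×10^-5 C.
Gauss's law: E·4πr² = Q_enc/ε₀.
E = |Q_enc|/(4πε₀r²) = (2.55×10^-5)/(4π·8.85×10^-12·(0.271)²) = 3.12×10^6 N/C.

3.12e6 N/C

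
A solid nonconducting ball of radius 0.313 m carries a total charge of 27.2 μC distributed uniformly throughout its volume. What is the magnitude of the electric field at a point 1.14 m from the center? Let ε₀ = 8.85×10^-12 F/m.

By spherical symmetry E is radial; choose a Gaussian sphere of radius r = 1.14 m (r > R, so the entire charge is enclosed).
Q_enc = 27.2 μC = 2.72×10^-5 C.
Applying ∮E·dA = Q_enc/ε₀ with Φ = E(4πr²):
E = |Q_enc|/(4πε₀r²) = (2.72×10^-5)/(4π·8.85×10^-12·(1.14)²) = 1.88×10^5 N/C.

E = 1.88×10^5 V/m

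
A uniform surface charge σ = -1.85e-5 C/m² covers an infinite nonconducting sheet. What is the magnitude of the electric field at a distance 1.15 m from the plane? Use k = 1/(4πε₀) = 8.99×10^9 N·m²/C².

Choose a cylindrical pillbox piercing the sheet, end faces (area A) parallel to it.
Flux Φ = 2EA and Q_enc = σA, so 2EA = σA/ε₀ ⇒ E = |σ|/(2ε₀), independent of distance.
E = 2πk|σ| = 2π(8.99×10^9)(1.85×10^-5) = 1.04×10^6 N/C.

|E| = 1.04×10^6 V/m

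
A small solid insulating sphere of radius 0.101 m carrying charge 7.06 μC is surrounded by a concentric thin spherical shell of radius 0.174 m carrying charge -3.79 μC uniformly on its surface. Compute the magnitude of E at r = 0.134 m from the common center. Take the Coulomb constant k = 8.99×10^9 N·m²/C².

Take a concentric spherical Gaussian surface of radius r = 0.134 m (between the bodies, 0.101 m < r < 0.174 m).
Only the inner charge is enclosed; the outer shell contributes nothing inside itself. Q_enc = 7.06 μC = 7.06e-6 C.
Since E is radial and uniform over the Gaussian sphere, Φ = E·4πr² = Q_enc/ε₀.
E = k|Q_enc|/r² = (8.99×10^9)(7.06×10^-6)/(0.134)² = 3.53e6 N/C.

E = 3.53e6 V/m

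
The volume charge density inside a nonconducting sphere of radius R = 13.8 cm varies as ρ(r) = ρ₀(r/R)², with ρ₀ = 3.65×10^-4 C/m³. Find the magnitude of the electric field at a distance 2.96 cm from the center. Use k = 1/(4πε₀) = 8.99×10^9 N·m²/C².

|E| ≈ 1.12×10^4 N/C

Use a concentric Gaussian sphere at r = 2.96 cm (r < R).
Q_enc = ∫₀^r ρ(r')·4πr'² dr' = (4πρ₀/R²) ∫₀^r r'^4 dr' = 4πρ₀ r^5/(5·R²) = 1.095×10^-9 C.
Gauss's law: E·4πr² = Q_enc/ε₀.
E = k|Q_enc|/r² = (8.99×10^9)(1.095×10^-9)/(0.0296)² = 1.12×10^4 N/C.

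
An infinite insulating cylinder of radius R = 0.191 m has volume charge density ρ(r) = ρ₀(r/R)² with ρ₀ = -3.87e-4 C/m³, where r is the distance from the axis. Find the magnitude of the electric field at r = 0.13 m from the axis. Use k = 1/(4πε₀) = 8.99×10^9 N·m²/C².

Take a coaxial cylindrical Gaussian surface of radius r = 0.13 m and length L (r < R).
Integrating ρ over the cross-section to radius r: λ_enc = (2πρ₀/R²) ∫₀^r r'^3 dr' = 2πρ₀ r^4/(4·R²) = -4.759e-6 C/m.
Applying ∮E·dA = Q_enc/ε₀ with the end caps contributing no flux:
E = 2k|λ_enc|/r = 2(8.99×10^9)(4.759e-6)/(0.13) = 6.58×10^5 N/C.

E = 6.58×10^5 V/m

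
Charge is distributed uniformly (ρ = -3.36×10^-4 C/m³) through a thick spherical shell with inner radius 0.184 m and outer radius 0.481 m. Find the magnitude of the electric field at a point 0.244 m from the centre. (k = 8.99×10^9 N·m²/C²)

Use a concentric Gaussian sphere at r = 0.244 m (within the shell material, 0.184 m < r < 0.481 m).
Only the shell between 0.184 m and r is enclosed: Q_enc = ρ·(4π/3)(r³ − a³) = (-3.36e-4)·(4π/3)·((0.244)³ − (0.184)³) = -1.168×10^-5 C.
Gauss's law: E·4πr² = Q_enc/ε₀.
E = k|Q_enc|/r² = (8.99×10^9)(1.168e-5)/(0.244)² = 1.76×10^6 N/C.

E ≈ 1.76e6 V/m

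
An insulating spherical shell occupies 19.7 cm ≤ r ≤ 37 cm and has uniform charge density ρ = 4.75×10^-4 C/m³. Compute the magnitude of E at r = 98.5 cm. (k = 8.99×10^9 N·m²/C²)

Use a concentric Gaussian sphere at r = 98.5 cm (r > 37 cm, enclosing the whole shell).
Q_enc = ρ·(4π/3)(b³ − a³) = (4.75×10^-4)·(4π/3)·((0.37)³ − (0.197)³) = 8.557×10^-5 C.
By Gauss's law, ∮E·dA = E·4πr² = Q_enc/ε₀.
E = k|Q_enc|/r² = (8.99×10^9)(8.557×10^-5)/(0.985)² = 7.93e5 N/C.

E ≈ 7.93×10^5 V/m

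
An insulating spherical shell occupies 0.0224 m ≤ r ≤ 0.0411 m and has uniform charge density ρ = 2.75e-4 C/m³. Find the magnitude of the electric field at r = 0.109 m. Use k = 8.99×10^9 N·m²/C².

By spherical symmetry E is radial; choose a Gaussian sphere of radius r = 0.109 m (r > 0.0411 m, enclosing the whole shell).
Q_enc = ρ·(4π/3)(b³ − a³) = (2.75×10^-4)·(4π/3)·((0.0411)³ − (0.0224)³) = 6.703×10^-8 C.
By Gauss's law, ∮E·dA = E·4πr² = Q_enc/ε₀.
E = k|Q_enc|/r² = (8.99×10^9)(6.703e-8)/(0.109)² = 5.07×10^4 N/C.

E = 5.07×10^4 N/C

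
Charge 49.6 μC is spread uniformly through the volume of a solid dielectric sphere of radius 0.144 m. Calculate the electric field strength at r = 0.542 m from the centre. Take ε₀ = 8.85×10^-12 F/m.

Use a concentric Gaussian sphere at r = 0.542 m (r > R, so the entire charge is enclosed).
Q_enc = 49.6 μC = 4.96e-5 C.
Applying ∮E·dA = Q_enc/ε₀ with Φ = E(4πr²):
E = |Q_enc|/(4πε₀r²) = (4.96×10^-5)/(4π·8.85×10^-12·(0.542)²) = 1.52e6 N/C.

E ≈ 1.52e6 N/C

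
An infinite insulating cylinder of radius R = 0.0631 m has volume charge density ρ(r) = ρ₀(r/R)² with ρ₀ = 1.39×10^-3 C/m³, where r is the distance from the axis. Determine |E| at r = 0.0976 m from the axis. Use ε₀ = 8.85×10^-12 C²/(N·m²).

1.60×10^6 N/C

Choose a coaxial cylinder of radius r = 0.0976 m (arbitrary length L) as the Gaussian surface (r > R, full charge per length enclosed).
λ_enc = 2π ∫₀^R ρ₀(r'/R)^2 r' dr' = 2πρ₀R²/4 = 8.693×10^-6 C/m.
Since E is radial and uniform over the curved surface, Φ = E·2πrL = Q_enc/ε₀ = λ_enc L/ε₀.
E = |λ_enc|/(2πε₀r) = (8.693e-6)/(2π·8.85×10^-12·0.0976) = 1.60×10^6 N/C.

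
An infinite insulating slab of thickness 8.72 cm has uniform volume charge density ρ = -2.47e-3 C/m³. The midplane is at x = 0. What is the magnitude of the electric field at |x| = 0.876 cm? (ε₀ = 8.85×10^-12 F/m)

|E| ≈ 2.44×10^6 N/C

By symmetry E is perpendicular to the slab. A Gaussian pillbox from −0.876 cm to +0.876 cm (face area A) lies entirely within the slab.
Q_enc = ρ·(2x)·A and flux = 2EA, so 2EA = 2ρxA/ε₀ ⇒ E = |ρ|x/ε₀.
E = (2.47e-3)(0.00876)/(8.85×10^-12) = 2.44×10^6 N/C.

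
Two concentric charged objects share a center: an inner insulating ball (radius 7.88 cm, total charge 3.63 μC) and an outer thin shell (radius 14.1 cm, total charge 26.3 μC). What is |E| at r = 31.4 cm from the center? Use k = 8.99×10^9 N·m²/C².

By spherical symmetry E is radial; choose a Gaussian sphere of radius r = 31.4 cm (r > 14.1 cm, enclosing both).
Q_enc = (3.63 μC) + (26.3 μC) = 2.993×10^-5 C.
By Gauss's law, ∮E·dA = E·4πr² = Q_enc/ε₀.
E = k|Q_enc|/r² = (8.99×10^9)(2.993e-5)/(0.314)² = 2.73×10^6 N/C.

|E| ≈ 2.73e6 N/C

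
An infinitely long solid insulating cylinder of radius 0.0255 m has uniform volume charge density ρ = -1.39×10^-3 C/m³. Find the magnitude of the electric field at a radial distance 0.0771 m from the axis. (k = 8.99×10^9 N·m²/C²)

E = 6.62×10^5 N/C

Choose a coaxial cylinder of radius r = 0.0771 m (arbitrary length L) as the Gaussian surface (r > 0.0255 m, full cross-section enclosed).
λ_enc = ρ·πR² = (-1.39×10^-3)π(0.0255)² = -2.84×10^-6 C/m.
Since E is radial and uniform over the curved surface, Φ = E·2πrL = Q_enc/ε₀ = λ_enc L/ε₀.
E = 2k|λ_enc|/r = 2(8.99×10^9)(2.84×10^-6)/(0.0771) = 6.62×10^5 N/C.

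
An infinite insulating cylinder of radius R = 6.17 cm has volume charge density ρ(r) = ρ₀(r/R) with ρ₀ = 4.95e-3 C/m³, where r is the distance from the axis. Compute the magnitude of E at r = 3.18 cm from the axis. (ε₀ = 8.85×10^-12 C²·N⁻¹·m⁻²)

Take a coaxial cylindrical Gaussian surface of radius r = 3.18 cm and length L (r < R).
λ_enc = ∫₀^r ρ(r')·2πr' dr' = (2πρ₀/R)·r^3/3 = 5.403e-6 C/m.
By Gauss's law (flux through the curved wall only), E·2πrL = λ_enc L/ε₀.
E = |λ_enc|/(2πε₀r) = (5.403×10^-6)/(2π·8.85×10^-12·0.0318) = 3.06×10^6 N/C.

|E| ≈ 3.06e6 N/C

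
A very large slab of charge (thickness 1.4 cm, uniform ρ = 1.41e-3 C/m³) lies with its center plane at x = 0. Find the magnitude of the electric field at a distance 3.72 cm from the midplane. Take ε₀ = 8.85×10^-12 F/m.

The point |x| = 3.72 cm lies outside the slab (half-thickness 0.007 m). A symmetric pillbox spanning the full slab encloses Q_enc = ρ·d·A.
Flux = 2EA ⇒ E = |ρ|d/(2ε₀), independent of distance outside.
E = (1.41e-3)(0.014)/(2·8.85×10^-12) = 1.12×10^6 N/C.

E ≈ 1.12×10^6 N/C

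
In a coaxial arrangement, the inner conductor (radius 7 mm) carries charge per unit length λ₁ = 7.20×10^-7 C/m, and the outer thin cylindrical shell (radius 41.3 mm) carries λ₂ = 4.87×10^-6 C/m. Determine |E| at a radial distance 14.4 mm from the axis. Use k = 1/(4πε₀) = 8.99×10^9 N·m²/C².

Coaxial Gaussian cylinder, radius r = 14.4 mm, length L (between the conductors, 7 mm < r < 41.3 mm).
The shell at 41.3 mm lies outside the Gaussian surface, so λ_enc = λ₁ = 7.20e-7 C/m.
Gauss's law: E·2πrL = λ_enc L/ε₀.
E = 2k|λ_enc|/r = 2(8.99×10^9)(7.20×10^-7)/(0.0144) = 8.99e5 N/C.

|E| = 8.99e5 V/m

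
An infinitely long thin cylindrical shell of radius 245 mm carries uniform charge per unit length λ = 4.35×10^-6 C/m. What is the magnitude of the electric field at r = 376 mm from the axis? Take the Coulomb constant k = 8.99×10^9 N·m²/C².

|E| ≈ 2.08×10^5 N/C

By cylindrical symmetry E is radial; use a coaxial Gaussian cylinder of radius 376 mm and length L (r > 245 mm).
The full line charge is enclosed: λ_enc = 4.35×10^-6 C/m.
Applying ∮E·dA = Q_enc/ε₀ with the end caps contributing no flux:
E = 2k|λ_enc|/r = 2(8.99×10^9)(4.35e-6)/(0.376) = 2.08×10^5 N/C.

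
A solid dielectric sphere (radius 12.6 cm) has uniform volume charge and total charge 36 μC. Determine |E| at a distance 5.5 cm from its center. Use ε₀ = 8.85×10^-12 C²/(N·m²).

8.90e6 V/m

Symmetry ⇒ E = E(r) r̂. Gaussian sphere of radius r = 5.5 cm (r < R).
Only the charge within r is enclosed: Q_enc = Q·(r/R)³ = (36 μC)·(5.5 cm/12.6 cm)³ = 2.994e-6 C.
By Gauss's law, ∮E·dA = E·4πr² = Q_enc/ε₀.
E = |Q_enc|/(4πε₀r²) = (2.994×10^-6)/(4π·8.85×10^-12·(0.055)²) = 8.90×10^6 N/C.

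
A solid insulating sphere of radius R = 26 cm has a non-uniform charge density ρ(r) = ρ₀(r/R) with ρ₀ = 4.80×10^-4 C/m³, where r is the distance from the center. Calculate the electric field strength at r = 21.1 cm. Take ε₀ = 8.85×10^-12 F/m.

|E| = 2.32×10^6 V/m

Take a concentric spherical Gaussian surface of radius r = 21.1 cm (r < R).
Integrate the density: Q_enc = 4π ∫₀^r ρ₀(r'/R)^1 r'² dr' = 4πρ₀ r^4/(4·R) = 1.15×10^-5 C.
Applying ∮E·dA = Q_enc/ε₀ with Φ = E(4πr²):
E = |Q_enc|/(4πε₀r²) = (1.15e-5)/(4π·8.85×10^-12·(0.211)²) = 2.32e6 N/C.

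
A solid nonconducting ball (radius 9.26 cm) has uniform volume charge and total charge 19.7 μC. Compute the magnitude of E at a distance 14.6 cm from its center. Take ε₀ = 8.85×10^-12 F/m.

8.31×10^6 V/m

Use a concentric Gaussian sphere at r = 14.6 cm (r > R, so the entire charge is enclosed).
Q_enc = 19.7 μC = 1.97×10^-5 C.
Since E is radial and uniform over the Gaussian sphere, Φ = E·4πr² = Q_enc/ε₀.
E = |Q_enc|/(4πε₀r²) = (1.97e-5)/(4π·8.85×10^-12·(0.146)²) = 8.31e6 N/C.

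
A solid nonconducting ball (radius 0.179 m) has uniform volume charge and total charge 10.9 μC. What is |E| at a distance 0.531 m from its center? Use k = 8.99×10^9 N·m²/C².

|E| = 3.48×10^5 N/C

Take a concentric spherical Gaussian surface of radius r = 0.531 m (r > R, so the entire charge is enclosed).
Q_enc = 10.9 μC = 1.09e-5 C.
Applying ∮E·dA = Q_enc/ε₀ with Φ = E(4πr²):
E = k|Q_enc|/r² = (8.99×10^9)(1.09×10^-5)/(0.531)² = 3.48×10^5 N/C.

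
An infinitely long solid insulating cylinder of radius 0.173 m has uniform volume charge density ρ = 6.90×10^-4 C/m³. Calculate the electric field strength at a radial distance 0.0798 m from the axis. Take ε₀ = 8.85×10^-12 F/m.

Take a coaxial cylindrical Gaussian surface of radius r = 0.0798 m and length L (r < R).
Enclosed charge per unit length: λ_enc = ρ·πr² = (6.90×10^-4)π(0.0798)² = 1.38e-5 C/m.
Applying ∮E·dA = Q_enc/ε₀ with the end caps contributing no flux:
E = |λ_enc|/(2πε₀r) = (1.38×10^-5)/(2π·8.85×10^-12·0.0798) = 3.11e6 N/C.

|E| ≈ 3.11×10^6 V/m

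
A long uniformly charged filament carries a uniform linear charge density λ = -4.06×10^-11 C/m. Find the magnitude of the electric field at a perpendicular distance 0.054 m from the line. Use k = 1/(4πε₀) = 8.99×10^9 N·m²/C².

E ≈ 13.5 V/m

Choose a coaxial cylinder of radius r = 0.054 m (arbitrary length L) as the Gaussian surface.
Q_enc = λL, so λ_enc = -4.06×10^-11 C/m.
By Gauss's law (flux through the curved wall only), E·2πrL = λ_enc L/ε₀.
E = 2k|λ_enc|/r = 2(8.99×10^9)(4.06e-11)/(0.054) = 13.5 N/C.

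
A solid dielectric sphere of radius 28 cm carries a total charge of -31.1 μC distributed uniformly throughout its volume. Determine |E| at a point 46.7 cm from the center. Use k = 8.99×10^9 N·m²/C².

Use a concentric Gaussian sphere at r = 46.7 cm (r > R, so the entire charge is enclosed).
Q_enc = -31.1 μC = -3.11×10^-5 C.
Applying ∮E·dA = Q_enc/ε₀ with Φ = E(4πr²):
E = k|Q_enc|/r² = (8.99×10^9)(3.11e-5)/(0.467)² = 1.28e6 N/C.

E ≈ 1.28×10^6 V/m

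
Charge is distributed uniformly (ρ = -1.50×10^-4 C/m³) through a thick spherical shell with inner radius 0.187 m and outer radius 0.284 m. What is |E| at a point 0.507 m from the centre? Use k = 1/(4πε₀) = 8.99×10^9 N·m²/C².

|E| = 3.60e5 N/C

Use a concentric Gaussian sphere at r = 0.507 m (r > 0.284 m, enclosing the whole shell).
Q_enc = ρ·(4π/3)(b³ − a³) = (-1.50×10^-4)·(4π/3)·((0.284)³ − (0.187)³) = -1.028×10^-5 C.
Applying ∮E·dA = Q_enc/ε₀ with Φ = E(4πr²):
E = k|Q_enc|/r² = (8.99×10^9)(1.028×10^-5)/(0.507)² = 3.60e5 N/C.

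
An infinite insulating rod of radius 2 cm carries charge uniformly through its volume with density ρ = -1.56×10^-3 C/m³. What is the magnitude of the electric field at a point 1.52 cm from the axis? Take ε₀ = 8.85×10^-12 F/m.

Coaxial Gaussian cylinder, radius r = 1.52 cm, length L (r < R).
Enclosed charge per unit length: λ_enc = ρ·πr² = (-1.56×10^-3)π(0.0152)² = -1.132×10^-6 C/m.
By Gauss's law (flux through the curved wall only), E·2πrL = λ_enc L/ε₀.
E = |λ_enc|/(2πε₀r) = (1.132×10^-6)/(2π·8.85×10^-12·0.0152) = 1.34×10^6 N/C.

1.34e6 N/C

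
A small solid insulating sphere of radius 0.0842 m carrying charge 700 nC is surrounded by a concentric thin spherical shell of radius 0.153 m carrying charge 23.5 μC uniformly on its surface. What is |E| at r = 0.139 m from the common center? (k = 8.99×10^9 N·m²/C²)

Take a concentric spherical Gaussian surface of radius r = 0.139 m (between the bodies, 0.0842 m < r < 0.153 m).
Only the inner charge is enclosed; the outer shell contributes nothing inside itself. Q_enc = 700 nC = 7.00×10^-7 C.
Applying ∮E·dA = Q_enc/ε₀ with Φ = E(4πr²):
E = k|Q_enc|/r² = (8.99×10^9)(7.00×10^-7)/(0.139)² = 3.26e5 N/C.

|E| = 3.26×10^5 V/m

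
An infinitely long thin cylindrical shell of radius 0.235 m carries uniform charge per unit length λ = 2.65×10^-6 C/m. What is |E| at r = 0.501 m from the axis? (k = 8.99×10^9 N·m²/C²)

By cylindrical symmetry E is radial; use a coaxial Gaussian cylinder of radius 0.501 m and length L (r > 0.235 m).
The full line charge is enclosed: λ_enc = 2.65e-6 C/m.
By Gauss's law (flux through the curved wall only), E·2πrL = λ_enc L/ε₀.
E = 2k|λ_enc|/r = 2(8.99×10^9)(2.65×10^-6)/(0.501) = 9.51×10^4 N/C.

E = 9.51×10^4 V/m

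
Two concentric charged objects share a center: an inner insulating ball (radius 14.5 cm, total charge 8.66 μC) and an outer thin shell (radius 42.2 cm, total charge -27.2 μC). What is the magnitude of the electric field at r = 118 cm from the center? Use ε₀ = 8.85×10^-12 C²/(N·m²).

E = 1.20×10^5 N/C

Symmetry ⇒ E = E(r) r̂. Gaussian sphere of radius r = 118 cm (r > 42.2 cm, enclosing both).
Q_enc = (8.66 μC) + (-27.2 μC) = -1.854e-5 C.
Applying ∮E·dA = Q_enc/ε₀ with Φ = E(4πr²):
E = |Q_enc|/(4πε₀r²) = (1.854e-5)/(4π·8.85×10^-12·(1.18)²) = 1.20e5 N/C.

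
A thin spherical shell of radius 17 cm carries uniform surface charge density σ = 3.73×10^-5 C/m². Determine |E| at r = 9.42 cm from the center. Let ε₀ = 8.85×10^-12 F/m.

Use a concentric Gaussian sphere at r = 9.42 cm (inside the shell, r < 17 cm).
All the charge is outside the Gaussian surface: Q_enc = 0, hence E = 0 everywhere inside the shell.

E = 0 (no enclosed charge)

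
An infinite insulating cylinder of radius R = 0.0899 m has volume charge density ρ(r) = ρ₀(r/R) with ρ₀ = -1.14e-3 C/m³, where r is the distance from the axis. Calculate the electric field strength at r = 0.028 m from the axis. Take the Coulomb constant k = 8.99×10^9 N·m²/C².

Coaxial Gaussian cylinder, radius r = 0.028 m, length L (r < R).
Integrating ρ over the cross-section to radius r: λ_enc = (2πρ₀/R) ∫₀^r r'^2 dr' = 2πρ₀ r^3/(3·R) = -5.83×10^-7 C/m.
Applying ∮E·dA = Q_enc/ε₀ with the end caps contributing no flux:
E = 2k|λ_enc|/r = 2(8.99×10^9)(5.83×10^-7)/(0.028) = 3.74×10^5 N/C.

|E| ≈ 3.74×10^5 N/C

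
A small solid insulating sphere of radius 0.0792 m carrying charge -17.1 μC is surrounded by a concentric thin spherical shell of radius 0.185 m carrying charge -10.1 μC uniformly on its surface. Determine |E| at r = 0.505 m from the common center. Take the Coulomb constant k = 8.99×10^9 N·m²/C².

9.59×10^5 V/m

Take a concentric spherical Gaussian surface of radius r = 0.505 m (r > 0.185 m, enclosing both).
Q_enc = (-17.1 μC) + (-10.1 μC) = -2.72×10^-5 C.
Since E is radial and uniform over the Gaussian sphere, Φ = E·4πr² = Q_enc/ε₀.
E = k|Q_enc|/r² = (8.99×10^9)(2.72×10^-5)/(0.505)² = 9.59×10^5 N/C.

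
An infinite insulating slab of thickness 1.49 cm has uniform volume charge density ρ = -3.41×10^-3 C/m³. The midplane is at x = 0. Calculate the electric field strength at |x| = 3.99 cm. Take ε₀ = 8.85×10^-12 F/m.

E ≈ 2.87e6 N/C

The point |x| = 3.99 cm lies outside the slab (half-thickness 0.00745 m). A symmetric pillbox spanning the full slab encloses Q_enc = ρ·d·A.
Flux = 2EA ⇒ E = |ρ|d/(2ε₀), independent of distance outside.
E = (3.41×10^-3)(0.0149)/(2·8.85×10^-12) = 2.87e6 N/C.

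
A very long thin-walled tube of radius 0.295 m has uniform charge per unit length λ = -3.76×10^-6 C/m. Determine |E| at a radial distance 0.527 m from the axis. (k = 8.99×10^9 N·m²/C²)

By cylindrical symmetry E is radial; use a coaxial Gaussian cylinder of radius 0.527 m and length L (r > 0.295 m).
The full line charge is enclosed: λ_enc = -3.76×10^-6 C/m.
Applying ∮E·dA = Q_enc/ε₀ with the end caps contributing no flux:
E = 2k|λ_enc|/r = 2(8.99×10^9)(3.76e-6)/(0.527) = 1.28×10^5 N/C.

E = 1.28e5 N/C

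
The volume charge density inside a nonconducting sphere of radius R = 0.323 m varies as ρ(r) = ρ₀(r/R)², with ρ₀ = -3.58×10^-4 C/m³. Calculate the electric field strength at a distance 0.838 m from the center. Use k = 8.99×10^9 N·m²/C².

Use a concentric Gaussian sphere at r = 0.838 m (r > R, all charge enclosed).
Q_enc = 4π ∫₀^R ρ₀(r'/R)^2 r'² dr' = 4πρ₀R³/5 = -3.032e-5 C.
Since E is radial and uniform over the Gaussian sphere, Φ = E·4πr² = Q_enc/ε₀.
E = k|Q_enc|/r² = (8.99×10^9)(3.032×10^-5)/(0.838)² = 3.88e5 N/C.

E = 3.88×10^5 V/m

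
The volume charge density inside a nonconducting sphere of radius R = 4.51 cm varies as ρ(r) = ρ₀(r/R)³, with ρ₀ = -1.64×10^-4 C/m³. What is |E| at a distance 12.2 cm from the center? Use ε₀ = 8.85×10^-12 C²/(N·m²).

Take a concentric spherical Gaussian surface of radius r = 12.2 cm (r > R, all charge enclosed).
Q_enc = 4π ∫₀^R ρ₀(r'/R)^3 r'² dr' = 4πρ₀R³/6 = -3.151×10^-8 C.
By Gauss's law, ∮E·dA = E·4πr² = Q_enc/ε₀.
E = |Q_enc|/(4πε₀r²) = (3.151e-8)/(4π·8.85×10^-12·(0.122)²) = 1.90×10^4 N/C.

E ≈ 1.90×10^4 N/C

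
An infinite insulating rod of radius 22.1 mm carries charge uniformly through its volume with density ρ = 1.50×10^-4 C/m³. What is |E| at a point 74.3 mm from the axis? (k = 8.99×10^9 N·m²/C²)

|E| = 5.57×10^4 N/C

By cylindrical symmetry E is radial; use a coaxial Gaussian cylinder of radius 74.3 mm and length L (r > 22.1 mm, full cross-section enclosed).
λ_enc = ρ·πR² = (1.50e-4)π(0.0221)² = 2.302×10^-7 C/m.
Since E is radial and uniform over the curved surface, Φ = E·2πrL = Q_enc/ε₀ = λ_enc L/ε₀.
E = 2k|λ_enc|/r = 2(8.99×10^9)(2.302×10^-7)/(0.0743) = 5.57×10^4 N/C.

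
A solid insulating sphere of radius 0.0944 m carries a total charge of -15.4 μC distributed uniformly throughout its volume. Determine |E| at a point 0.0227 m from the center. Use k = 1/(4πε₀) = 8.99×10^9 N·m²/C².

3.74e6 V/m

By spherical symmetry E is radial; choose a Gaussian sphere of radius r = 0.0227 m (r < R).
For a uniform sphere the enclosed fraction is (r/R)³, so Q_enc = (-15.4 μC)(0.0227/0.0944)³ = -2.141×10^-7 C.
Gauss's law: E·4πr² = Q_enc/ε₀.
E = k|Q_enc|/r² = (8.99×10^9)(2.141×10^-7)/(0.0227)² = 3.74×10^6 N/C.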